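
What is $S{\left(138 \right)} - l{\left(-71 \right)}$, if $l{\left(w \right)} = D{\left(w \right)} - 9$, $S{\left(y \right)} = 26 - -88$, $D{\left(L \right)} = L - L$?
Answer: $123$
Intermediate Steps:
$D{\left(L \right)} = 0$
$S{\left(y \right)} = 114$ ($S{\left(y \right)} = 26 + 88 = 114$)
$l{\left(w \right)} = -9$ ($l{\left(w \right)} = 0 - 9 = -9$)
$S{\left(138 \right)} - l{\left(-71 \right)} = 114 - -9 = 114 + 9 = 123$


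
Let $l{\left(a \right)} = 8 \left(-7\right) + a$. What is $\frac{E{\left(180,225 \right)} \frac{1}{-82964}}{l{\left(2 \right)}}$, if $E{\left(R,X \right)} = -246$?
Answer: $- \frac{41}{746676} \approx -5.491 \cdot 10^{-5}$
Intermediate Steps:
$l{\left(a \right)} = -56 + a$
$\frac{E{\left(180,225 \right)} \frac{1}{-82964}}{l{\left(2 \right)}} = \frac{\left(-246\right) \frac{1}{-82964}}{-56 + 2} = \frac{\left(-246\right) \left(- \frac{1}{82964}\right)}{-54} = \frac{123}{41482} \left(- \frac{1}{54}\right) = - \frac{41}{746676}$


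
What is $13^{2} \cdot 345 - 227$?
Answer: $58078$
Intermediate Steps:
$13^{2} \cdot 345 - 227 = 169 \cdot 345 - 227 = 58305 - 227 = 58078$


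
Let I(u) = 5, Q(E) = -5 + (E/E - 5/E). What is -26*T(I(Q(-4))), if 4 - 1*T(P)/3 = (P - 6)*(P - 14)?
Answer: 390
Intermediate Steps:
Q(E) = -4 - 5/E (Q(E) = -5 + (1 - 5/E) = -4 - 5/E)
T(P) = 12 - 3*(-14 + P)*(-6 + P) (T(P) = 12 - 3*(P - 6)*(P - 14) = 12 - 3*(-6 + P)*(-14 + P) = 12 - 3*(-14 + P)*(-6 + P))
-26*T(I(Q(-4))) = -26*(-240 - 3*5² + 60*5) = -26*(-240 - 3*25 + 300) = -26*(-240 - 75 + 300) = -26*(-15) = 390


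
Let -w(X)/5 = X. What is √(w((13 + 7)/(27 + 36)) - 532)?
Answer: 4*I*√14707/21 ≈ 23.1*I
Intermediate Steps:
w(X) = -5*X
√(w((13 + 7)/(27 + 36)) - 532) = √(-5*(13 + 7)/(27 + 36) - 532) = √(-100/63 - 532) = √(-33616/63) = 4*I*√14707/21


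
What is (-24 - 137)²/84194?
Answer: 25921/84194 ≈ 0.30787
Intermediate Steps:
(-24 - 137)²/84194 = (-161)²*(1/84194) = 25921*(1/84194) = 25921/84194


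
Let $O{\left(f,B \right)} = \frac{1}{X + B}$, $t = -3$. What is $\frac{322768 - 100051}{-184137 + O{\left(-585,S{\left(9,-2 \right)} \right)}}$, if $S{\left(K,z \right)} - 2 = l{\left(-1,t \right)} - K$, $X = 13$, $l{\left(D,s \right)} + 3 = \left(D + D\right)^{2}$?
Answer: $- \frac{141729}{117178} \approx -1.2095$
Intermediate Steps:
$l{\left(D,s \right)} = -3 + 4 D^{2}$ ($l{\left(D,s \right)} = -3 + \left(D + D\right)^{2} = -3 + \left(2 D\right)^{2} = -3 + 4 D^{2}$)
$S{\left(K,z \right)} = 3 - K$ ($S{\left(K,z \right)} = 2 - \left(3 - 4 + K\right) = 2 - \left(-1 + K\right) = 3 - K$)
$O{\left(f,B \right)} = \frac{1}{13 + B}$
$\frac{322768 - 100051}{-184137 + O{\left(-585,S{\left(9,-2 \right)} \right)}} = \frac{322768 - 100051}{-184137 + \frac{1}{13 + \left(3 - 9\right)}} = \frac{222717}{-184137 + \frac{1}{13 + \left(3 - 9\right)}} = \frac{222717}{-184137 + \frac{1}{13 - 6}} = \frac{222717}{-184137 + \frac{1}{7}} = \frac{222717}{- \frac{1288958}{7}} = 222717 \left(- \frac{7}{1288958}\right) = - \frac{141729}{117178}$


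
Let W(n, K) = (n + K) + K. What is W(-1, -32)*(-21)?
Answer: 1365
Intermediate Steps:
W(n, K) = n + 2*K (W(n, K) = (K + n) + K = n + 2*K)
W(-1, -32)*(-21) = (-1 + 2*(-32))*(-21) = (-1 - 64)*(-21) = -65*(-21) = 1365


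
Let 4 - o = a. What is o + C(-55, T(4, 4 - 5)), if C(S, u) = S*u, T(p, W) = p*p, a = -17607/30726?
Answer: -8966123/10242 ≈ -875.43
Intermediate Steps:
a = -5869/10242 (a = -17607*1/30726 = -5869/10242 ≈ -0.57303)
o = 46837/10242 (o = 4 - 1*(-5869/10242) = 4 + 5869/10242 = 46837/10242 ≈ 4.5730)
T(p, W) = p**2
o + C(-55, T(4, 4 - 5)) = 46837/10242 - 55*4**2 = 46837/10242 - 55*16 = 46837/10242 - 880 = -8966123/10242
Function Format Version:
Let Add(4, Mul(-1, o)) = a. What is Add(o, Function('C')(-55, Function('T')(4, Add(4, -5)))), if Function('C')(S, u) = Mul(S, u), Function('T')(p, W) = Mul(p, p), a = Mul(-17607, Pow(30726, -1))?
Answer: Rational(-8966123, 10242) ≈ -875.43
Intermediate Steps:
a = Rational(-5869, 10242) (a = Mul(-17607, Rational(1, 30726)) = Rational(-5869, 10242) ≈ -0.57303)
o = Rational(46837, 10242) (o = Add(4, Mul(-1, Rational(-5869, 10242))) = Add(4, Rational(5869, 10242)) = Rational(46837, 10242) ≈ 4.5730)
Function('T')(p, W) = Pow(p, 2)
Add(o, Function('C')(-55, Function('T')(4, Add(4, -5)))) = Add(Rational(46837, 10242), Mul(-55, Pow(4, 2))) = Add(Rational(46837, 10242), Mul(-55, 16)) = Add(Rational(46837, 10242), -880) = Rational(-8966123, 10242)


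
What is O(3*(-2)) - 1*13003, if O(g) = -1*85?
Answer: -13088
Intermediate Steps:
O(g) = -85
O(3*(-2)) - 1*13003 = -85 - 1*13003 = -85 - 13003 = -13088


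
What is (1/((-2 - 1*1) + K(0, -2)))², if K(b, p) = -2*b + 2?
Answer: 1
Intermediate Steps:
K(b, p) = 2 - 2*b
(1/((-2 - 1*1) + K(0, -2)))² = (1/((-2 - 1*1) + (2 - 2*0)))² = (1/((-2 - 1) + (2 + 0)))² = (1/(-3 + 2))² = (1/(-1))² = (-1)² = 1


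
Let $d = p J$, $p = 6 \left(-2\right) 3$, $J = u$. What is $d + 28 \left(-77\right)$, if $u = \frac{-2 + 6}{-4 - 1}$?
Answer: $- \frac{10636}{5} \approx -2127.2$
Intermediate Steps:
$u = - \frac{4}{5}$ ($u = \frac{4}{-5} = 4 \left(- \frac{1}{5}\right) = - \frac{4}{5} \approx -0.8$)
$J = - \frac{4}{5} \approx -0.8$
$p = -36$ ($p = \left(-12\right) 3 = -36$)
$d = \frac{144}{5}$ ($d = \left(-36\right) \left(- \frac{4}{5}\right) = \frac{144}{5} \approx 28.8$)
$d + 28 \left(-77\right) = \frac{144}{5} + 28 \left(-77\right) = \frac{144}{5} - 2156 = - \frac{10636}{5}$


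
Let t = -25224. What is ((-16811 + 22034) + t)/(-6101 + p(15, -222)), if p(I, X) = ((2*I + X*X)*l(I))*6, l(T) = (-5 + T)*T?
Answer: -20001/44376499 ≈ -0.00045071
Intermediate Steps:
l(T) = T*(-5 + T)
p(I, X) = 6*I*(-5 + I)*(X² + 2*I) (p(I, X) = ((2*I + X*X)*(I*(-5 + I)))*6 = ((2*I + X²)*(I*(-5 + I)))*6 = ((X² + 2*I)*(I*(-5 + I)))*6 = (I*(-5 + I)*(X² + 2*I))*6 = 6*I*(-5 + I)*(X² + 2*I))
((-16811 + 22034) + t)/(-6101 + p(15, -222)) = ((-16811 + 22034) - 25224)/(-6101 + 6*15*(-5 + 15)*((-222)² + 2*15)) = (5223 - 25224)/(-6101 + 6*15*10*(49284 + 30)) = -20001/(-6101 + 6*15*10*49314) = -20001/(-6101 + 44382600) = -20001/44376499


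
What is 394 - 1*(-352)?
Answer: 746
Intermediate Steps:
394 - 1*(-352) = 394 + 352 = 746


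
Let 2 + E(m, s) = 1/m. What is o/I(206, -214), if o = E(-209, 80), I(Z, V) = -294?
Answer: 419/61446 ≈ 0.0068190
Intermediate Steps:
E(m, s) = -2 + 1/m
o = -419/209 (o = -2 + 1/(-209) = -2 - 1/209 = -419/209 ≈ -2.0048)
o/I(206, -214) = -419/209/(-294) = -419/209*(-1/294) = 419/61446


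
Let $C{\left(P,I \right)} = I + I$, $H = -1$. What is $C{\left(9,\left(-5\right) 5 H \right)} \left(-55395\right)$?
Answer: $-2769750$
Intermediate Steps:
$C{\left(P,I \right)} = 2 I$
$C{\left(9,\left(-5\right) 5 H \right)} \left(-55395\right) = 2 \left(-5\right) 5 \left(-1\right) \left(-55395\right) = 2 \left(\left(-25\right) \left(-1\right)\right) \left(-55395\right) = 2 \cdot 25 \left(-55395\right) = 50 \left(-55395\right) = -2769750$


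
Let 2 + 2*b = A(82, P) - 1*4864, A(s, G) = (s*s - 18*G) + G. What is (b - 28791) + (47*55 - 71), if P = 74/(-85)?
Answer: -126703/5 ≈ -25341.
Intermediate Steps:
P = -74/85 (P = 74*(-1/85) = -74/85 ≈ -0.87059)
A(s, G) = s² - 17*G (A(s, G) = (s² - 18*G) + G = s² - 17*G)
b = 4682/5 (b = -1 + ((82² - 17*(-74/85)) - 1*4864)/2 = -1 + ((6724 + 74/5) - 4864)/2 = -1 + (33694/5 - 4864)/2 = -1 + (½)*(9374/5) = -1 + 4687/5 = 4682/5 ≈ 936.40)
(b - 28791) + (47*55 - 71) = (4682/5 - 28791) + (47*55 - 71) = -139273/5 + (2585 - 71) = -139273/5 + 2514 = -126703/5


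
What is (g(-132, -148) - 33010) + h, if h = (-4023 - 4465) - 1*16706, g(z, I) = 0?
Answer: -58204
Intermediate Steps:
h = -25194 (h = -8488 - 16706 = -25194)
(g(-132, -148) - 33010) + h = (0 - 33010) - 25194 = -33010 - 25194 = -58204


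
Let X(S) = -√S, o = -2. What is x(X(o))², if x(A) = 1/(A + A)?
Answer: -⅛ ≈ -0.12500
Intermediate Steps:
x(A) = 1/(2*A)
x(X(o))² = (1/(2*((-√(-2)))))² = (1/(2*((-I*√2))))² = ((I*√2/2)/2)² = (I*√2/4)² = -⅛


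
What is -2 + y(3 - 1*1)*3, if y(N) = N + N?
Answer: 10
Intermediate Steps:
y(N) = 2*N
-2 + y(3 - 1*1)*3 = -2 + (2*(3 - 1*1))*3 = -2 + (2*(3 - 1))*3 = -2 + (2*2)*3 = -2 + 4*3 = -2 + 12 = 10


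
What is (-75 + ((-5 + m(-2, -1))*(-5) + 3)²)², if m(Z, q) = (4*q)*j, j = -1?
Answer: 121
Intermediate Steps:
m(Z, q) = -4*q (m(Z, q) = (4*q)*(-1) = -4*q)
(-75 + ((-5 + m(-2, -1))*(-5) + 3)²)² = (-75 + ((-5 - 4*(-1))*(-5) + 3)²)² = (-75 + ((-5 + 4)*(-5) + 3)²)² = (-75 + (-1*(-5) + 3)²)² = (-75 + (5 + 3)²)² = (-75 + 8²)² = (-75 + 64)² = (-11)² = 121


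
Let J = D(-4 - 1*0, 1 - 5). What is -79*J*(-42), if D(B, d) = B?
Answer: -13272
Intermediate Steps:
J = -4 (J = -4 - 1*0 = -4 + 0 = -4)
-79*J*(-42) = -79*(-4)*(-42) = 316*(-42) = -13272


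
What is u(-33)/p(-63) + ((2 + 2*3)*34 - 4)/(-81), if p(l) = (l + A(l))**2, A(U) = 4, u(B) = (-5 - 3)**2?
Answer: -927724/281961 ≈ -3.2903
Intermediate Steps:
u(B) = 64 (u(B) = (-8)**2 = 64)
p(l) = (4 + l)**2 (p(l) = (l + 4)**2 = (4 + l)**2)
u(-33)/p(-63) + ((2 + 2*3)*34 - 4)/(-81) = 64/((4 - 63)**2) + ((2 + 2*3)*34 - 4)/(-81) = 64/((-59)**2) + ((2 + 6)*34 - 4)*(-1/81) = 64/3481 + (8*34 - 4)*(-1/81) = 64*(1/3481) + (272 - 4)*(-1/81) = 64/3481 + 268*(-1/81) = 64/3481 - 268/81 = -927724/281961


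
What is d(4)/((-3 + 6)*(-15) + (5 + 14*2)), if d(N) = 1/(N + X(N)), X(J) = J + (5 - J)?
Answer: -1/108 ≈ -0.0092593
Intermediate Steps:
X(J) = 5
d(N) = 1/(5 + N) (d(N) = 1/(N + 5) = 1/(5 + N))
d(4)/((-3 + 6)*(-15) + (5 + 14*2)) = 1/((5 + 4)*((-3 + 6)*(-15) + (5 + 14*2))) = 1/(9*(3*(-15) + (5 + 28))) = 1/(9*(-45 + 33)) = (⅑)/(-12) = (⅑)*(-1/12) = -1/108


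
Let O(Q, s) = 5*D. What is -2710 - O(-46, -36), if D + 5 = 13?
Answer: -2750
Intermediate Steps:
D = 8 (D = -5 + 13 = 8)
O(Q, s) = 40 (O(Q, s) = 5*8 = 40)
-2710 - O(-46, -36) = -2710 - 1*40 = -2710 - 40 = -2750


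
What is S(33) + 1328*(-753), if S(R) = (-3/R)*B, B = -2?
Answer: -10999822/11 ≈ -9.9998e+5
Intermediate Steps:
S(R) = 6/R (S(R) = -3/R*(-2) = 6/R)
S(33) + 1328*(-753) = 6/33 + 1328*(-753) = 6*(1/33) - 999984 = 2/11 - 999984 = -10999822/11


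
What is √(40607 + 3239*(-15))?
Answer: I*√7978 ≈ 89.32*I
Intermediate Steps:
√(40607 + 3239*(-15)) = √(40607 - 48585) = √(-7978) = I*√7978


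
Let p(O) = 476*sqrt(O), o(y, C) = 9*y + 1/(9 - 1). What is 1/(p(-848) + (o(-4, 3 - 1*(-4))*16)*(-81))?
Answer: 3321/168130606 - 68*I*sqrt(53)/84065303 ≈ 1.9753e-5 - 5.8888e-6*I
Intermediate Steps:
o(y, C) = 1/8 + 9*y (o(y, C) = 9*y + 1/8 = 1/8 + 9*y)
1/(p(-848) + (o(-4, 3 - 1*(-4))*16)*(-81)) = 1/(476*sqrt(-848) + ((1/8 + 9*(-4))*16)*(-81)) = 1/(476*(4*I*sqrt(53)) + ((1/8 - 36)*16)*(-81)) = 1/(1904*I*sqrt(53) - 287/8*16*(-81)) = 1/(1904*I*sqrt(53) - 574*(-81)) = 1/(1904*I*sqrt(53) + 46494) = 1/(46494 + 1904*I*sqrt(53))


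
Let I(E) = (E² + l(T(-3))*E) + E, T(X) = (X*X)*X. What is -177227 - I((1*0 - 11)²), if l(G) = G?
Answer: -188722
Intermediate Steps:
T(X) = X³ (T(X) = X²*X = X³)
I(E) = E² - 26*E (I(E) = (E² + (-3)³*E) + E = (E² - 27*E) + E = E² - 26*E)
-177227 - I((1*0 - 11)²) = -177227 - (1*0 - 11)²*(-26 + (1*0 - 11)²) = -177227 - (0 - 11)²*(-26 + (0 - 11)²) = -177227 - (-11)²*(-26 + (-11)²) = -177227 - 121*(-26 + 121) = -177227 - 121*95 = -177227 - 1*11495 = -177227 - 11495 = -188722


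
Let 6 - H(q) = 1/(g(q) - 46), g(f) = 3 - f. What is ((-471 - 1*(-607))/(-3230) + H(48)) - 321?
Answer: -2723444/8645 ≈ -315.03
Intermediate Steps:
H(q) = 6 - 1/(-43 - q) (H(q) = 6 - 1/((3 - q) - 46) = 6 - 1/(-43 - q))
((-471 - 1*(-607))/(-3230) + H(48)) - 321 = ((-471 - 1*(-607))/(-3230) + (259 + 6*48)/(43 + 48)) - 321 = ((-471 + 607)*(-1/3230) + (259 + 288)/91) - 321 = (136*(-1/3230) + (1/91)*547) - 321 = (-4/95 + 547/91) - 321 = 51601/8645 - 321 = -2723444/8645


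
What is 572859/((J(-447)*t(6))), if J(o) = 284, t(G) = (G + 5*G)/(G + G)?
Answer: 190953/284 ≈ 672.37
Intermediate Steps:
t(G) = 3 (t(G) = (6*G)/((2*G)) = (6*G)*(1/(2*G)) = 3)
572859/((J(-447)*t(6))) = 572859/((284*3)) = 572859/852 = 572859*(1/852) = 190953/284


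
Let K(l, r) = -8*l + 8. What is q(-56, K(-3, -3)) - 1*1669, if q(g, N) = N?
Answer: -1637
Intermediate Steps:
K(l, r) = 8 - 8*l
q(-56, K(-3, -3)) - 1*1669 = (8 - 8*(-3)) - 1*1669 = (8 + 24) - 1669 = 32 - 1669 = -1637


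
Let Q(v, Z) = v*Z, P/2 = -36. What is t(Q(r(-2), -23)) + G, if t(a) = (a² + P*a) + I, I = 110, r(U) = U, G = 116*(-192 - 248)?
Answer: -52126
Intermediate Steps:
P = -72 (P = 2*(-36) = -72)
G = -51040 (G = 116*(-440) = -51040)
Q(v, Z) = Z*v
t(a) = 110 + a² - 72*a (t(a) = (a² - 72*a) + 110 = 110 + a² - 72*a)
t(Q(r(-2), -23)) + G = (110 + (-23*(-2))² - (-1656)*(-2)) - 51040 = (110 + 46² - 72*46) - 51040 = (110 + 2116 - 3312) - 51040 = -1086 - 51040 = -52126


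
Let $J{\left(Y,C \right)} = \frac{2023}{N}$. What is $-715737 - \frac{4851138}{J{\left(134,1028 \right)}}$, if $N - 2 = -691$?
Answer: $\frac{1894498131}{2023} \approx 9.3648 \cdot 10^{5}$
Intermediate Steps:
$N = -689$ ($N = 2 - 691 = -689$)
$J{\left(Y,C \right)} = - \frac{2023}{689}$ ($J{\left(Y,C \right)} = \frac{2023}{-689} = 2023 \left(- \frac{1}{689}\right) = - \frac{2023}{689}$)
$-715737 - \frac{4851138}{J{\left(134,1028 \right)}} = -715737 - \frac{4851138}{- \frac{2023}{689}} = -715737 - 4851138 \left(- \frac{689}{2023}\right) = -715737 - - \frac{3342434082}{2023} = -715737 + \frac{3342434082}{2023} = \frac{1894498131}{2023}$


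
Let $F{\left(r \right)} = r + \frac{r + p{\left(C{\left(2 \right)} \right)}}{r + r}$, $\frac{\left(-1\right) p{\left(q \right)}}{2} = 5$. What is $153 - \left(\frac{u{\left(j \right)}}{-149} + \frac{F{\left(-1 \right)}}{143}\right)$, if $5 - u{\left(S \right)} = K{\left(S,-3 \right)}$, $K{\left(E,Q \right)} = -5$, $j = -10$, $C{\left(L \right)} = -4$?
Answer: $\frac{6521461}{42614} \approx 153.04$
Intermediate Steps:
$p{\left(q \right)} = -10$ ($p{\left(q \right)} = \left(-2\right) 5 = -10$)
$u{\left(S \right)} = 10$ ($u{\left(S \right)} = 5 - -5 = 5 + 5 = 10$)
$F{\left(r \right)} = r + \frac{-10 + r}{2 r}$ ($F{\left(r \right)} = r + \frac{r - 10}{r + r} = r + \frac{-10 + r}{2 r}$)
$153 - \left(\frac{u{\left(j \right)}}{-149} + \frac{F{\left(-1 \right)}}{143}\right) = 153 - \left(\frac{10}{-149} + \frac{\frac{1}{2} - 1 - \frac{5}{-1}}{143}\right) = 153 - \left(10 \left(- \frac{1}{149}\right) + \left(\frac{1}{2} - 1 - -5\right) \frac{1}{143}\right) = 153 - \left(- \frac{10}{149} + \left(\frac{1}{2} - 1 + 5\right) \frac{1}{143}\right) = 153 - \left(- \frac{10}{149} + \frac{9}{2} \cdot \frac{1}{143}\right) = 153 - \left(- \frac{10}{149} + \frac{9}{286}\right) = 153 - - \frac{1519}{42614} = 153 + \frac{1519}{42614} = \frac{6521461}{42614}$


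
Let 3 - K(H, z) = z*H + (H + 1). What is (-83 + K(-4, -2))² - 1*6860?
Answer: 365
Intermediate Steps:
K(H, z) = 2 - H - H*z (K(H, z) = 3 - (z*H + (H + 1)) = 3 - (H*z + (1 + H)) = 3 - (1 + H + H*z) = 3 + (-1 - H - H*z) = 2 - H - H*z)
(-83 + K(-4, -2))² - 1*6860 = (-83 + (2 - 1*(-4) - 1*(-4)*(-2)))² - 1*6860 = (-83 + (2 + 4 - 8))² - 6860 = (-83 - 2)² - 6860 = (-85)² - 6860 = 7225 - 6860 = 365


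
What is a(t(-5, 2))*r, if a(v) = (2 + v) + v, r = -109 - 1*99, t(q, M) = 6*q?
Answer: 12064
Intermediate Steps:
r = -208 (r = -109 - 99 = -208)
a(v) = 2 + 2*v
a(t(-5, 2))*r = (2 + 2*(6*(-5)))*(-208) = (2 + 2*(-30))*(-208) = (2 - 60)*(-208) = -58*(-208) = 12064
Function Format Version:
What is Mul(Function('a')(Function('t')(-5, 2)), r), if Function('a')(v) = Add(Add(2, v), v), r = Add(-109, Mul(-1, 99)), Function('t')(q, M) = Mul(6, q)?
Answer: 12064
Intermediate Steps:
r = -208 (r = Add(-109, -99) = -208)
Function('a')(v) = Add(2, Mul(2, v))
Mul(Function('a')(Function('t')(-5, 2)), r) = Mul(Add(2, Mul(2, Mul(6, -5))), -208) = Mul(Add(2, Mul(2, -30)), -208) = Mul(Add(2, -60), -208) = Mul(-58, -208) = 12064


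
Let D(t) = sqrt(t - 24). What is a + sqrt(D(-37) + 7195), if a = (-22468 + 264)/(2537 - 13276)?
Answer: 22204/10739 + sqrt(7195 + I*sqrt(61)) ≈ 86.891 + 0.046038*I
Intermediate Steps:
D(t) = sqrt(-24 + t)
a = 22204/10739 (a = -22204/(-10739) = -22204*(-1/10739) = 22204/10739 ≈ 2.0676)
a + sqrt(D(-37) + 7195) = 22204/10739 + sqrt(sqrt(-24 - 37) + 7195) = 22204/10739 + sqrt(sqrt(-61) + 7195) = 22204/10739 + sqrt(I*sqrt(61) + 7195) = 22204/10739 + sqrt(7195 + I*sqrt(61))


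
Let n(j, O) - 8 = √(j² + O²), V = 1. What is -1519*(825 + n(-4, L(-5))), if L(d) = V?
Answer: -1265327 - 1519*√17 ≈ -1.2716e+6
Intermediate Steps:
L(d) = 1
n(j, O) = 8 + √(O² + j²) (n(j, O) = 8 + √(j² + O²) = 8 + √(O² + j²))
-1519*(825 + n(-4, L(-5))) = -1519*(825 + (8 + √(1² + (-4)²))) = -1519*(825 + (8 + √(1 + 16))) = -1519*(825 + (8 + √17)) = -1519*(833 + √17) = -1265327 - 1519*√17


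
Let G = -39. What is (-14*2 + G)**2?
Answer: 4489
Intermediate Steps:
(-14*2 + G)**2 = (-14*2 - 39)**2 = (-28 - 39)**2 = (-67)**2 = 4489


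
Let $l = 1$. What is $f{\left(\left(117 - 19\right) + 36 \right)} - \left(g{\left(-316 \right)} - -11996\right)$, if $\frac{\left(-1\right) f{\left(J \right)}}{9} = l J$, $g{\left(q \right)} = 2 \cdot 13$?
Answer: $-13228$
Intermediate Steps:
$g{\left(q \right)} = 26$
$f{\left(J \right)} = - 9 J$ ($f{\left(J \right)} = - 9 \cdot 1 J = - 9 J$)
$f{\left(\left(117 - 19\right) + 36 \right)} - \left(g{\left(-316 \right)} - -11996\right) = - 9 \left(\left(117 - 19\right) + 36\right) - \left(26 - -11996\right) = - 9 \left(98 + 36\right) - \left(26 + 11996\right) = \left(-9\right) 134 - 12022 = -1206 - 12022 = -13228$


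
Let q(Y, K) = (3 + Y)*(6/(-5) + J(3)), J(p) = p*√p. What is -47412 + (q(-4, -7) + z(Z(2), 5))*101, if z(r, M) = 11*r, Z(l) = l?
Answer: -225344/5 - 303*√3 ≈ -45594.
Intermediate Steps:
J(p) = p^(3/2)
q(Y, K) = (3 + Y)*(-6/5 + 3*√3) (q(Y, K) = (3 + Y)*(6/(-5) + 3^(3/2)) = (3 + Y)*(6*(-⅕) + 3*√3) = (3 + Y)*(-6/5 + 3*√3))
-47412 + (q(-4, -7) + z(Z(2), 5))*101 = -47412 + ((-18/5 + 9*√3 - 6/5*(-4) + 3*(-4)*√3) + 11*2)*101 = -47412 + ((-18/5 + 9*√3 + 24/5 - 12*√3) + 22)*101 = -47412 + ((6/5 - 3*√3) + 22)*101 = -47412 + (116/5 - 3*√3)*101 = -47412 + (11716/5 - 303*√3) = -225344/5 - 303*√3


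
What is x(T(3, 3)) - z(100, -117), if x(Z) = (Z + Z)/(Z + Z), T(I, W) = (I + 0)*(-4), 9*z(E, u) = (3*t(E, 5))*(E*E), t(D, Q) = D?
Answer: -999997/3 ≈ -3.3333e+5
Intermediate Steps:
z(E, u) = E**3/3 (z(E, u) = ((3*E)*(E*E))/9 = ((3*E)*E**2)/9 = (3*E**3)/9 = E**3/3)
T(I, W) = -4*I (T(I, W) = I*(-4) = -4*I)
x(Z) = 1 (x(Z) = (2*Z)/((2*Z)) = (2*Z)*(1/(2*Z)) = 1)
x(T(3, 3)) - z(100, -117) = 1 - 100**3/3 = 1 - 1000000/3 = -999997/3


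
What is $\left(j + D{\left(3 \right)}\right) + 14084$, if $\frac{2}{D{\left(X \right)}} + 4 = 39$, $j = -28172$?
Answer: $- \frac{493078}{35} \approx -14088.0$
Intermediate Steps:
$D{\left(X \right)} = \frac{2}{35}$ ($D{\left(X \right)} = \frac{2}{-4 + 39} = \frac{2}{35}$)
$\left(j + D{\left(3 \right)}\right) + 14084 = \left(-28172 + \frac{2}{35}\right) + 14084 = - \frac{986018}{35} + 14084 = - \frac{493078}{35}$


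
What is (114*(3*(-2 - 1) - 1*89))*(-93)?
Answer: 1038996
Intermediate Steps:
(114*(3*(-2 - 1) - 1*89))*(-93) = (114*(3*(-3) - 89))*(-93) = (114*(-9 - 89))*(-93) = (114*(-98))*(-93) = -11172*(-93) = 1038996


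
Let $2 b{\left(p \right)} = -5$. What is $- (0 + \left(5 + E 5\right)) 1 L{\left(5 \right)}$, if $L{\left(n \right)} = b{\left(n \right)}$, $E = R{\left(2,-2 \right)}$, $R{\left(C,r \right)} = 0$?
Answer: $\frac{25}{2} \approx 12.5$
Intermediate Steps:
$b{\left(p \right)} = - \frac{5}{2}$ ($b{\left(p \right)} = \frac{1}{2} \left(-5\right) = - \frac{5}{2}$)
$E = 0$
$L{\left(n \right)} = - \frac{5}{2}$
$- (0 + \left(5 + E 5\right)) 1 L{\left(5 \right)} = - (0 + \left(5 + 0 \cdot 5\right)) 1 \left(- \frac{5}{2}\right) = - (0 + \left(5 + 0\right)) 1 \left(- \frac{5}{2}\right) = - (0 + 5) 1 \left(- \frac{5}{2}\right) = \left(-1\right) 5 \cdot 1 \left(- \frac{5}{2}\right) = \left(-5\right) 1 \left(- \frac{5}{2}\right) = \left(-5\right) \left(- \frac{5}{2}\right) = \frac{25}{2}$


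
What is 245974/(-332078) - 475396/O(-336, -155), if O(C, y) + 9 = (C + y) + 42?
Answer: 39438974199/38022931 ≈ 1037.2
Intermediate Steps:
O(C, y) = 33 + C + y (O(C, y) = -9 + ((C + y) + 42) = -9 + (42 + C + y) = 33 + C + y)
245974/(-332078) - 475396/O(-336, -155) = 245974/(-332078) - 475396/(33 - 336 - 155) = 245974*(-1/332078) - 475396/(-458) = -122987/166039 - 475396*(-1/458) = -122987/166039 + 237698/229 = 39438974199/38022931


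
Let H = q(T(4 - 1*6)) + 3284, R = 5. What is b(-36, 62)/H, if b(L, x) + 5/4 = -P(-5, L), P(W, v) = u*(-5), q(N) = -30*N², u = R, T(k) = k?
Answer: 95/12656 ≈ 0.0075063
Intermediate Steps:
u = 5
P(W, v) = -25 (P(W, v) = 5*(-5) = -25)
b(L, x) = 95/4 (b(L, x) = -5/4 - 1*(-25) = -5/4 + 25 = 95/4)
H = 3164 (H = -30*(4 - 1*6)² + 3284 = -30*(4 - 6)² + 3284 = -30*(-2)² + 3284 = -30*4 + 3284 = -120 + 3284 = 3164)
b(-36, 62)/H = (95/4)/3164 = (95/4)*(1/3164) = 95/12656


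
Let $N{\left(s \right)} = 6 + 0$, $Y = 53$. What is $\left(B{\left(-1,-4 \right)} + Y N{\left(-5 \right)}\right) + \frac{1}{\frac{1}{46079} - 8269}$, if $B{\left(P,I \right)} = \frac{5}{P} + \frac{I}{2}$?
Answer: $\frac{118499428671}{381027250} \approx 311.0$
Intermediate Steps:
$B{\left(P,I \right)} = \frac{I}{2} + \frac{5}{P}$ ($B{\left(P,I \right)} = \frac{5}{P} + I \frac{1}{2} = \frac{5}{P} + \frac{I}{2} = \frac{I}{2} + \frac{5}{P}$)
$N{\left(s \right)} = 6$
$\left(B{\left(-1,-4 \right)} + Y N{\left(-5 \right)}\right) + \frac{1}{\frac{1}{46079} - 8269} = \left(\left(\frac{1}{2} \left(-4\right) + \frac{5}{-1}\right) + 53 \cdot 6\right) + \frac{1}{\frac{1}{46079} - 8269} = \left(\left(-2 + 5 \left(-1\right)\right) + 318\right) + \frac{1}{\frac{1}{46079} - 8269} = \left(\left(-2 - 5\right) + 318\right) + \frac{1}{- \frac{381027250}{46079}} = \left(-7 + 318\right) - \frac{46079}{381027250} = 311 - \frac{46079}{381027250} = \frac{118499428671}{381027250}$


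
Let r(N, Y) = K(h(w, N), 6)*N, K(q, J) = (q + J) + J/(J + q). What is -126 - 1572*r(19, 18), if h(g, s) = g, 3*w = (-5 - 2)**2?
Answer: -45238550/67 ≈ -6.7520e+5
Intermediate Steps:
w = 49/3 (w = (-5 - 2)**2/3 = (1/3)*(-7)**2 = (1/3)*49 = 49/3 ≈ 16.333)
K(q, J) = J + q + J/(J + q) (K(q, J) = (J + q) + J/(J + q) = J + q + J/(J + q))
r(N, Y) = 4543*N/201 (r(N, Y) = ((6 + 6**2 + (49/3)**2 + 2*6*(49/3))/(6 + 49/3))*N = ((6 + 36 + 2401/9 + 196)/(67/3))*N = ((3/67)*(4543/9))*N = 4543*N/201)
-126 - 1572*r(19, 18) = -126 - 2380532*19/67 = -126 - 1572*86317/201 = -126 - 45230108/67 = -45238550/67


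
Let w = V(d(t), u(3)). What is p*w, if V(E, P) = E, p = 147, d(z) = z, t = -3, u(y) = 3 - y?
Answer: -441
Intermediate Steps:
w = -3
p*w = 147*(-3) = -441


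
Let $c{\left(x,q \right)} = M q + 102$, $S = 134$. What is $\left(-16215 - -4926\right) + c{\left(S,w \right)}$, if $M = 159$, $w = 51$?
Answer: $-3078$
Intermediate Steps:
$c{\left(x,q \right)} = 102 + 159 q$ ($c{\left(x,q \right)} = 159 q + 102 = 102 + 159 q$)
$\left(-16215 - -4926\right) + c{\left(S,w \right)} = \left(-16215 - -4926\right) + \left(102 + 159 \cdot 51\right) = \left(-16215 + 4926\right) + \left(102 + 8109\right) = -11289 + 8211 = -3078$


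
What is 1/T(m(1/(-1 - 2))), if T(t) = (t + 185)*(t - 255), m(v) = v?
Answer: -9/424364 ≈ -2.1208e-5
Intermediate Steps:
T(t) = (-255 + t)*(185 + t) (T(t) = (185 + t)*(-255 + t) = (-255 + t)*(185 + t))
1/T(m(1/(-1 - 2))) = 1/(-47175 + (1/(-1 - 2))² - 70/(-1 - 2)) = 1/(-47175 + (1/(-3))² - 70/(-3)) = 1/(-47175 + (-⅓)² - 70*(-⅓)) = 1/(-47175 + ⅑ + 70/3) = 1/(-424364/9) = -9/424364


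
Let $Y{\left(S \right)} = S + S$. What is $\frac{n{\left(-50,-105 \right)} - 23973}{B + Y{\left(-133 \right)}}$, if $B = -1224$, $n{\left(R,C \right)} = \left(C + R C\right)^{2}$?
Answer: $- \frac{13223526}{745} \approx -17750.0$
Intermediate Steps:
$n{\left(R,C \right)} = \left(C + C R\right)^{2}$
$Y{\left(S \right)} = 2 S$
$\frac{n{\left(-50,-105 \right)} - 23973}{B + Y{\left(-133 \right)}} = \frac{\left(-105\right)^{2} \left(1 - 50\right)^{2} - 23973}{-1224 + 2 \left(-133\right)} = \frac{11025 \left(-49\right)^{2} - 23973}{-1224 - 266} = \frac{11025 \cdot 2401 - 23973}{-1490} = \left(26471025 - 23973\right) \left(- \frac{1}{1490}\right) = 26447052 \left(- \frac{1}{1490}\right) = - \frac{13223526}{745}$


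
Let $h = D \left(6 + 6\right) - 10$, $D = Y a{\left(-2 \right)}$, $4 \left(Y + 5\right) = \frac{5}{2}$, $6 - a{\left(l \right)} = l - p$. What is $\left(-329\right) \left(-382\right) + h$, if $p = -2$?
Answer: $125353$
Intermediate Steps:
$a{\left(l \right)} = 4 - l$ ($a{\left(l \right)} = 6 - \left(l - -2\right) = 6 - \left(l + 2\right) = 6 - \left(2 + l\right) = 4 - l$)
$Y = - \frac{35}{8}$ ($Y = -5 + \frac{5 \cdot \frac{1}{2}}{4} = -5 + \frac{1}{4} \cdot \frac{5}{2} = -5 + \frac{5}{8} = - \frac{35}{8} \approx -4.375$)
$D = - \frac{105}{4}$ ($D = - \frac{35 \left(4 - -2\right)}{8} = - \frac{35 \left(4 + 2\right)}{8} = \left(- \frac{35}{8}\right) 6 = - \frac{105}{4} \approx -26.25$)
$h = -325$ ($h = - \frac{105 \left(6 + 6\right)}{4} - 10 = \left(- \frac{105}{4}\right) 12 - 10 = -315 - 10 = -325$)
$\left(-329\right) \left(-382\right) + h = \left(-329\right) \left(-382\right) - 325 = 125678 - 325 = 125353$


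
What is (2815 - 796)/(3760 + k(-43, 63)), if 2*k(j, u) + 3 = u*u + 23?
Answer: 4038/11509 ≈ 0.35086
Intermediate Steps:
k(j, u) = 10 + u**2/2 (k(j, u) = -3/2 + (u*u + 23)/2 = -3/2 + (u**2 + 23)/2 = -3/2 + (23 + u**2)/2 = -3/2 + (23/2 + u**2/2) = 10 + u**2/2)
(2815 - 796)/(3760 + k(-43, 63)) = (2815 - 796)/(3760 + (10 + (1/2)*63**2)) = 2019/(3760 + (10 + (1/2)*3969)) = 2019/(3760 + (10 + 3969/2)) = 2019/(3760 + 3989/2) = 2019/(11509/2) = 2019*(2/11509) = 4038/11509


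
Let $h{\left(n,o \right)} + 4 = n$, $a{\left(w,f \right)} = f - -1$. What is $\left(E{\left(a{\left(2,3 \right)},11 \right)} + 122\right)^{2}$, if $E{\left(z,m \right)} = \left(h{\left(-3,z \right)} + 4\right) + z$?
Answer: $15129$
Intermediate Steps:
$a{\left(w,f \right)} = 1 + f$ ($a{\left(w,f \right)} = f + 1 = 1 + f$)
$h{\left(n,o \right)} = -4 + n$
$E{\left(z,m \right)} = -3 + z$ ($E{\left(z,m \right)} = \left(\left(-4 - 3\right) + 4\right) + z = \left(-7 + 4\right) + z = -3 + z$)
$\left(E{\left(a{\left(2,3 \right)},11 \right)} + 122\right)^{2} = \left(\left(-3 + \left(1 + 3\right)\right) + 122\right)^{2} = \left(\left(-3 + 4\right) + 122\right)^{2} = \left(1 + 122\right)^{2} = 123^{2} = 15129$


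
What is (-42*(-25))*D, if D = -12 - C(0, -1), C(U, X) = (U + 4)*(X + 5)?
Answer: -29400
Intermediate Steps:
C(U, X) = (4 + U)*(5 + X)
D = -28 (D = -12 - (20 + 4*(-1) + 5*0 + 0*(-1)) = -12 - (20 - 4 + 0 + 0) = -12 - 1*16 = -12 - 16 = -28)
(-42*(-25))*D = -42*(-25)*(-28) = 1050*(-28) = -29400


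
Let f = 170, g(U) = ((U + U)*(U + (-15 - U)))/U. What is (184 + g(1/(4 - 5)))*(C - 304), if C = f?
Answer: -20636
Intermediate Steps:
g(U) = -30 (g(U) = ((2*U)*(-15))/U = (-30*U)/U = -30)
C = 170
(184 + g(1/(4 - 5)))*(C - 304) = (184 - 30)*(170 - 304) = 154*(-134) = -20636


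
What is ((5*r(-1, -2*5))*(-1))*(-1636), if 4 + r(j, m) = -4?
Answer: -65440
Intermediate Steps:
r(j, m) = -8 (r(j, m) = -4 - 4 = -8)
((5*r(-1, -2*5))*(-1))*(-1636) = ((5*(-8))*(-1))*(-1636) = -40*(-1)*(-1636) = 40*(-1636) = -65440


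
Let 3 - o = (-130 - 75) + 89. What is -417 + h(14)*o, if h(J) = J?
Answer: 1249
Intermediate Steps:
o = 119 (o = 3 - ((-130 - 75) + 89) = 3 - (-205 + 89) = 3 - 1*(-116) = 3 + 116 = 119)
-417 + h(14)*o = -417 + 14*119 = -417 + 1666 = 1249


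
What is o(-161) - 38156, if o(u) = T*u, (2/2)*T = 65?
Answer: -48621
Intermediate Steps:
T = 65
o(u) = 65*u
o(-161) - 38156 = 65*(-161) - 38156 = -10465 - 38156 = -48621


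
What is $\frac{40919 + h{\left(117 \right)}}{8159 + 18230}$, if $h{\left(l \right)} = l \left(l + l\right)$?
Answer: $\frac{68297}{26389} \approx 2.5881$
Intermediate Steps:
$h{\left(l \right)} = 2 l^{2}$ ($h{\left(l \right)} = l 2 l = 2 l^{2}$)
$\frac{40919 + h{\left(117 \right)}}{8159 + 18230} = \frac{40919 + 2 \cdot 117^{2}}{8159 + 18230} = \frac{40919 + 2 \cdot 13689}{26389} = \left(40919 + 27378\right) \frac{1}{26389} = 68297 \cdot \frac{1}{26389} = \frac{68297}{26389}$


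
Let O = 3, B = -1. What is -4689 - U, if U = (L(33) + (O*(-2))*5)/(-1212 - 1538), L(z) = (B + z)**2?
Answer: -6446878/1375 ≈ -4688.6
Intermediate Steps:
L(z) = (-1 + z)**2
U = -497/1375 (U = ((-1 + 33)**2 + (3*(-2))*5)/(-1212 - 1538) = (32**2 - 6*5)/(-2750) = (1024 - 30)*(-1/2750) = 994*(-1/2750) = -497/1375 ≈ -0.36145)
-4689 - U = -4689 - 1*(-497/1375) = -4689 + 497/1375 = -6446878/1375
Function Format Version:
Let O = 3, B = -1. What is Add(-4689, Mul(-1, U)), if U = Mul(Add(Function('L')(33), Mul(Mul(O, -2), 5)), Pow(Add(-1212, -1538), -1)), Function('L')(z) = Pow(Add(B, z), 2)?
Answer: Rational(-6446878, 1375) ≈ -4688.6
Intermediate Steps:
Function('L')(z) = Pow(Add(-1, z), 2)
U = Rational(-497, 1375) (U = Mul(Add(Pow(Add(-1, 33), 2), Mul(Mul(3, -2), 5)), Pow(Add(-1212, -1538), -1)) = Mul(Add(Pow(32, 2), Mul(-6, 5)), Pow(-2750, -1)) = Mul(Add(1024, -30), Rational(-1, 2750)) = Mul(994, Rational(-1, 2750)) = Rational(-497, 1375) ≈ -0.36145)
Add(-4689, Mul(-1, U)) = Add(-4689, Mul(-1, Rational(-497, 1375))) = Add(-4689, Rational(497, 1375)) = Rational(-6446878, 1375)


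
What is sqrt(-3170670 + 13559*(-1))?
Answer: I*sqrt(3184229) ≈ 1784.4*I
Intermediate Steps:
sqrt(-3170670 + 13559*(-1)) = sqrt(-3170670 - 13559) = sqrt(-3184229) = I*sqrt(3184229)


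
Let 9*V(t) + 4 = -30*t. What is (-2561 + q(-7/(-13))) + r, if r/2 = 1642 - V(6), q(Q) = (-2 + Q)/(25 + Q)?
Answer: 2282329/2988 ≈ 763.83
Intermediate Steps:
V(t) = -4/9 - 10*t/3 (V(t) = -4/9 + (-30*t)/9 = -4/9 - 10*t/3)
q(Q) = (-2 + Q)/(25 + Q)
r = 29924/9 (r = 2*(1642 - (-4/9 - 10/3*6)) = 2*(1642 - (-4/9 - 20)) = 2*(1642 - 1*(-184/9)) = 2*(1642 + 184/9) = 2*(14962/9) = 29924/9 ≈ 3324.9)
(-2561 + q(-7/(-13))) + r = (-2561 + (-2 - 7/(-13))/(25 - 7/(-13))) + 29924/9 = (-2561 + (-2 - 7*(-1/13))/(25 - 7*(-1/13))) + 29924/9 = (-2561 + (-2 + 7/13)/(25 + 7/13)) + 29924/9 = (-2561 - 19/13/(332/13)) + 29924/9 = (-2561 + (13/332)*(-19/13)) + 29924/9 = (-2561 - 19/332) + 29924/9 = -850271/332 + 29924/9 = 2282329/2988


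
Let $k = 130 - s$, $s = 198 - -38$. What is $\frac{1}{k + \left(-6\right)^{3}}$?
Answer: $- \frac{1}{322} \approx -0.0031056$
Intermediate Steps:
$s = 236$ ($s = 198 + 38 = 236$)
$k = -106$ ($k = 130 - 236 = -106$)
$\frac{1}{k + \left(-6\right)^{3}} = \frac{1}{-106 + \left(-6\right)^{3}} = \frac{1}{-106 - 216} = \frac{1}{-322} = - \frac{1}{322}$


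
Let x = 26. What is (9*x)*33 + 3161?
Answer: 10883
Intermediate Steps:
(9*x)*33 + 3161 = (9*26)*33 + 3161 = 234*33 + 3161 = 7722 + 3161 = 10883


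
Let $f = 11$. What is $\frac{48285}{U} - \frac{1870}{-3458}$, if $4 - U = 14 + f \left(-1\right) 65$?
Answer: $\frac{5609596}{81263} \approx 69.03$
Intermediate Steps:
$U = 705$ ($U = 4 - \left(14 + 11 \left(-1\right) 65\right) = 4 - \left(14 - 715\right) = 4 - -701 = 4 + 701 = 705$)
$\frac{48285}{U} - \frac{1870}{-3458} = \frac{48285}{705} - \frac{1870}{-3458} = 48285 \cdot \frac{1}{705} - - \frac{935}{1729} = \frac{3219}{47} + \frac{935}{1729} = \frac{5609596}{81263}$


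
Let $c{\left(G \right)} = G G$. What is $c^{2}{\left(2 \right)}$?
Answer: $16$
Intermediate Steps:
$c{\left(G \right)} = G^{2}$
$c^{2}{\left(2 \right)} = \left(2^{2}\right)^{2} = 4^{2} = 16$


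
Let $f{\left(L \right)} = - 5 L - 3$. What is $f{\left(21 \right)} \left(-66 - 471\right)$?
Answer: $57996$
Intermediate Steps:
$f{\left(L \right)} = -3 - 5 L$
$f{\left(21 \right)} \left(-66 - 471\right) = \left(-3 - 105\right) \left(-66 - 471\right) = \left(-3 - 105\right) \left(-537\right) = \left(-108\right) \left(-537\right) = 57996$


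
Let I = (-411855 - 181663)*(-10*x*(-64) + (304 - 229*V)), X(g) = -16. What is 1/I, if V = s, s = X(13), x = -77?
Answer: 1/26893487616 ≈ 3.7184e-11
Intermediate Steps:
s = -16
V = -16
I = 26893487616 (I = (-411855 - 181663)*(-10*(-77)*(-64) + (304 - 229*(-16))) = -593518*(770*(-64) + (304 + 3664)) = -593518*(-49280 + 3968) = -593518*(-45312) = 26893487616)
1/I = 1/26893487616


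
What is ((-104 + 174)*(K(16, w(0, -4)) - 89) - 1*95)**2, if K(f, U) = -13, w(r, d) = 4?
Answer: 52345225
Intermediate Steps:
((-104 + 174)*(K(16, w(0, -4)) - 89) - 1*95)**2 = ((-104 + 174)*(-13 - 89) - 1*95)**2 = (70*(-102) - 95)**2 = (-7140 - 95)**2 = (-7235)**2 = 52345225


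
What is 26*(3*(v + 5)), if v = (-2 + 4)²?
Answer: 702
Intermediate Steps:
v = 4 (v = 2² = 4)
26*(3*(v + 5)) = 26*(3*(4 + 5)) = 26*(3*9) = 26*27 = 702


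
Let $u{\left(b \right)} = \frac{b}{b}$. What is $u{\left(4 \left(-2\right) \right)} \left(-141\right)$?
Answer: $-141$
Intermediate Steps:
$u{\left(b \right)} = 1$
$u{\left(4 \left(-2\right) \right)} \left(-141\right) = 1 \left(-141\right) = -141$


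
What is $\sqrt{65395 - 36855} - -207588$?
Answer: $207588 + 2 \sqrt{7135} \approx 2.0776 \cdot 10^{5}$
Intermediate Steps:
$\sqrt{65395 - 36855} - -207588 = \sqrt{65395 + \left(-107339 + 70484\right)} + 207588 = \sqrt{65395 - 36855} + 207588 = \sqrt{28540} + 207588 = 2 \sqrt{7135} + 207588 = 207588 + 2 \sqrt{7135}$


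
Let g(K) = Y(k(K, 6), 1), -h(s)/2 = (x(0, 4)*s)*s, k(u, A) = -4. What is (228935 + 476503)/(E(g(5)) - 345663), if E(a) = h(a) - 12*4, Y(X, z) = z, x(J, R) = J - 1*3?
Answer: -235146/115235 ≈ -2.0406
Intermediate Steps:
x(J, R) = -3 + J (x(J, R) = J - 3 = -3 + J)
h(s) = 6*s**2 (h(s) = -2*(-3 + 0)*s*s = -2*(-3*s)*s = -(-6)*s**2 = 6*s**2)
g(K) = 1
E(a) = -48 + 6*a**2 (E(a) = 6*a**2 - 12*4 = 6*a**2 - 48 = -48 + 6*a**2)
(228935 + 476503)/(E(g(5)) - 345663) = (228935 + 476503)/((-48 + 6*1**2) - 345663) = 705438/((-48 + 6*1) - 345663) = 705438/((-48 + 6) - 345663) = 705438/(-42 - 345663) = 705438/(-345705) = 705438*(-1/345705) = -235146/115235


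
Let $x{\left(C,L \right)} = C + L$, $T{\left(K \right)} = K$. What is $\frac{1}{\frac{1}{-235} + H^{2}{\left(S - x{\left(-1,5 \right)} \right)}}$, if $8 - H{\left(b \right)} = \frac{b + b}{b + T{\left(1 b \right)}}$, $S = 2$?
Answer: $\frac{235}{11514} \approx 0.02041$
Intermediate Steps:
$H{\left(b \right)} = 7$ ($H{\left(b \right)} = 8 - \frac{b + b}{b + 1 b} = 8 - \frac{2 b}{b + b} = 8 - \frac{2 b}{2 b} = 8 - 2 b \frac{1}{2 b} = 8 - 1 = 7$)
$\frac{1}{\frac{1}{-235} + H^{2}{\left(S - x{\left(-1,5 \right)} \right)}} = \frac{1}{\frac{1}{-235} + 7^{2}} = \frac{1}{- \frac{1}{235} + 49} = \frac{1}{\frac{11514}{235}} = \frac{235}{11514}$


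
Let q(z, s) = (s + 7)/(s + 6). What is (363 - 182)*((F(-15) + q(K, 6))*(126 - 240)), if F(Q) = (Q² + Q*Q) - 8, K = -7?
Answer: -18285163/2 ≈ -9.1426e+6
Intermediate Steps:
q(z, s) = (7 + s)/(6 + s)
F(Q) = -8 + 2*Q² (F(Q) = (Q² + Q²) - 8 = 2*Q² - 8 = -8 + 2*Q²)
(363 - 182)*((F(-15) + q(K, 6))*(126 - 240)) = (363 - 182)*(((-8 + 2*(-15)²) + (7 + 6)/(6 + 6))*(126 - 240)) = 181*(((-8 + 2*225) + 13/12)*(-114)) = 181*(((-8 + 450) + (1/12)*13)*(-114)) = 181*((442 + 13/12)*(-114)) = 181*((5317/12)*(-114)) = 181*(-101023/2) = -18285163/2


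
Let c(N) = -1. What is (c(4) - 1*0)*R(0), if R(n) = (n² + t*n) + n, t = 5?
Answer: 0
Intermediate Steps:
R(n) = n² + 6*n (R(n) = (n² + 5*n) + n = n² + 6*n)
(c(4) - 1*0)*R(0) = (-1 - 1*0)*(0*(6 + 0)) = (-1 + 0)*(0*6) = -1*0 = 0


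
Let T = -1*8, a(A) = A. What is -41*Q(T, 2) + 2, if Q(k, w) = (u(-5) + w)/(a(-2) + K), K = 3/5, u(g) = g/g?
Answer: 629/7 ≈ 89.857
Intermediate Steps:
T = -8
u(g) = 1
K = 3/5 (K = 3*(1/5) = 3/5 ≈ 0.60000)
Q(k, w) = -5/7 - 5*w/7 (Q(k, w) = (1 + w)/(-2 + 3/5) = (1 + w)/(-7/5) = (1 + w)*(-5/7) = -5/7 - 5*w/7)
-41*Q(T, 2) + 2 = -41*(-5/7 - 5/7*2) + 2 = -41*(-5/7 - 10/7) + 2 = -41*(-15/7) + 2 = 615/7 + 2 = 629/7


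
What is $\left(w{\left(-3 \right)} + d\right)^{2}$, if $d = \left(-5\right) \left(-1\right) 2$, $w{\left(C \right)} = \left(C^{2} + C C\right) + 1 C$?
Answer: $625$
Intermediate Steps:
$w{\left(C \right)} = C + 2 C^{2}$ ($w{\left(C \right)} = \left(C^{2} + C^{2}\right) + C = 2 C^{2} + C = C + 2 C^{2}$)
$d = 10$ ($d = 5 \cdot 2 = 10$)
$\left(w{\left(-3 \right)} + d\right)^{2} = \left(- 3 \left(1 + 2 \left(-3\right)\right) + 10\right)^{2} = \left(- 3 \left(1 - 6\right) + 10\right)^{2} = \left(\left(-3\right) \left(-5\right) + 10\right)^{2} = \left(15 + 10\right)^{2} = 25^{2} = 625$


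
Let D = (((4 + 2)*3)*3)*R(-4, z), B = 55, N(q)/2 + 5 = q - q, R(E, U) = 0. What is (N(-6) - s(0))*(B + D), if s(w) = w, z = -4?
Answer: -550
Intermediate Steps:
N(q) = -10 (N(q) = -10 + 2*(q - q) = -10 + 2*0 = -10 + 0 = -10)
D = 0 (D = (((4 + 2)*3)*3)*0 = ((6*3)*3)*0 = (18*3)*0 = 54*0 = 0)
(N(-6) - s(0))*(B + D) = (-10 - 1*0)*(55 + 0) = (-10 + 0)*55 = -10*55 = -550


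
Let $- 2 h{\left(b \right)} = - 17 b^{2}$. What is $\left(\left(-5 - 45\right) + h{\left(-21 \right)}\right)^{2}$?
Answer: $\frac{54715609}{4} \approx 1.3679 \cdot 10^{7}$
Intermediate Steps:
$h{\left(b \right)} = \frac{17 b^{2}}{2}$ ($h{\left(b \right)} = - \frac{\left(-17\right) b^{2}}{2} = \frac{17 b^{2}}{2}$)
$\left(\left(-5 - 45\right) + h{\left(-21 \right)}\right)^{2} = \left(\left(-5 - 45\right) + \frac{17 \left(-21\right)^{2}}{2}\right)^{2} = \left(\left(-5 - 45\right) + \frac{17}{2} \cdot 441\right)^{2} = \left(-50 + \frac{7497}{2}\right)^{2} = \left(\frac{7397}{2}\right)^{2} = \frac{54715609}{4}$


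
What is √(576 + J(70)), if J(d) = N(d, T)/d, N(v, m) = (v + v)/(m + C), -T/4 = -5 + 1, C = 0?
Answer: √9218/4 ≈ 24.003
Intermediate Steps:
T = 16 (T = -4*(-5 + 1) = -4*(-4) = 16)
N(v, m) = 2*v/m (N(v, m) = (v + v)/(m + 0) = (2*v)/m = 2*v/m)
J(d) = ⅛ (J(d) = (2*d/16)/d = (2*d*(1/16))/d = (d/8)/d = ⅛)
√(576 + J(70)) = √(576 + ⅛) = √(4609/8) = √9218/4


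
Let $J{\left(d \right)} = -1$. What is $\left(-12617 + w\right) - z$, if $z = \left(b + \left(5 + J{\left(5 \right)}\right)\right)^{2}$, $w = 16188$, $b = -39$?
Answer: $2346$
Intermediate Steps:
$z = 1225$ ($z = \left(-39 + \left(5 - 1\right)\right)^{2} = \left(-39 + 4\right)^{2} = \left(-35\right)^{2} = 1225$)
$\left(-12617 + w\right) - z = \left(-12617 + 16188\right) - 1225 = 3571 - 1225 = 2346$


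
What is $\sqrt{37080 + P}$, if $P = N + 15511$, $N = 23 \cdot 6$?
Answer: $\sqrt{52729} \approx 229.63$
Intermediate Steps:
$N = 138$
$P = 15649$ ($P = 138 + 15511 = 15649$)
$\sqrt{37080 + P} = \sqrt{37080 + 15649} = \sqrt{52729}$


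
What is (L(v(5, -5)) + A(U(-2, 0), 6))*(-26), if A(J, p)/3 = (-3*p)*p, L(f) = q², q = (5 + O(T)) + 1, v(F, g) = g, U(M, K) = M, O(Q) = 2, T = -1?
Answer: 6760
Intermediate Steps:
q = 8 (q = (5 + 2) + 1 = 7 + 1 = 8)
L(f) = 64 (L(f) = 8² = 64)
A(J, p) = -9*p² (A(J, p) = 3*((-3*p)*p) = 3*(-3*p²) = -9*p²)
(L(v(5, -5)) + A(U(-2, 0), 6))*(-26) = (64 - 9*6²)*(-26) = (64 - 9*36)*(-26) = (64 - 324)*(-26) = -260*(-26) = 6760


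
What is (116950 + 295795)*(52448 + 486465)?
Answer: 222433646185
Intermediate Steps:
(116950 + 295795)*(52448 + 486465) = 412745*538913 = 222433646185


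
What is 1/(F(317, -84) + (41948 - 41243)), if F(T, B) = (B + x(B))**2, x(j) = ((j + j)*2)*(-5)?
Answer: 1/2547921 ≈ 3.9248e-7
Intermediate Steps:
x(j) = -20*j (x(j) = ((2*j)*2)*(-5) = (4*j)*(-5) = -20*j)
F(T, B) = 361*B**2 (F(T, B) = (B - 20*B)**2 = (-19*B)**2 = 361*B**2)
1/(F(317, -84) + (41948 - 41243)) = 1/(361*(-84)**2 + (41948 - 41243)) = 1/(361*7056 + 705) = 1/(2547216 + 705) = 1/2547921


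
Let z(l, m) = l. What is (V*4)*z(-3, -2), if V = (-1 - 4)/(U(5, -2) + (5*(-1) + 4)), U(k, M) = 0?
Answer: -60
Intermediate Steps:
V = 5 (V = (-1 - 4)/(0 + (5*(-1) + 4)) = -5/(0 + (-5 + 4)) = -5/(0 - 1) = -5/(-1) = -5*(-1) = 5)
(V*4)*z(-3, -2) = (5*4)*(-3) = 20*(-3) = -60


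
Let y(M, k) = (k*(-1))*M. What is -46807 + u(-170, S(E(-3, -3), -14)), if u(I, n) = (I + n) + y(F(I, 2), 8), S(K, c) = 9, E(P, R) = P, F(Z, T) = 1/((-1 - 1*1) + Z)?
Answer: -2019622/43 ≈ -46968.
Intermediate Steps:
F(Z, T) = 1/(-2 + Z) (F(Z, T) = 1/((-1 - 1) + Z) = 1/(-2 + Z))
y(M, k) = -M*k (y(M, k) = (-k)*M = -M*k)
u(I, n) = I + n - 8/(-2 + I) (u(I, n) = (I + n) - 1*8/(-2 + I) = (I + n) - 8/(-2 + I) = I + n - 8/(-2 + I))
-46807 + u(-170, S(E(-3, -3), -14)) = -46807 + (-8 + (-2 - 170)*(-170 + 9))/(-2 - 170) = -46807 + (-8 - 172*(-161))/(-172) = -46807 - (-8 + 27692)/172 = -46807 - 1/172*27684 = -46807 - 6921/43 = -2019622/43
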